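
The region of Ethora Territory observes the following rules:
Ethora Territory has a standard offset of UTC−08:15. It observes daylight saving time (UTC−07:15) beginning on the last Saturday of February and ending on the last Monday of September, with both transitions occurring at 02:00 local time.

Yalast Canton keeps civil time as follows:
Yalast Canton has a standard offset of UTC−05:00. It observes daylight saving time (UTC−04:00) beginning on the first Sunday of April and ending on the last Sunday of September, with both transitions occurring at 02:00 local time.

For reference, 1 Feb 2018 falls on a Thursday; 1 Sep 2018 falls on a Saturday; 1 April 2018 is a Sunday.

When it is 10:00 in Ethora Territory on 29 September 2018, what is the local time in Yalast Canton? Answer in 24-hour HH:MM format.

14:15

1 February 2018 is a Thursday, so Saturdays fall on 3, 10, 17, 24; the last is February 24.
1 September 2018 is a Saturday, so Mondays fall on 3, 10, 17, 24; the last is September 24.
Daylight saving runs 24 February – 24 September; 29 September 2018 is outside that window, so Ethora Territory is on standard time at UTC−08:15.
10:00 Ethora Territory + 8h15m = 18:15 UTC.
1 April 2018 is a Sunday, so the first Sunday is April 1.
1 September 2018 is a Saturday, so Sundays fall on 2, 9, 16, 23, 30; the last is September 30.
At the standard offset (UTC−05:00), 18:15 UTC − 5h = 13:15 Yalast Canton standard time.
The standard-time date in Yalast Canton, 29 September 2018, falls between 1 April and 30 September, so daylight saving is in effect and Yalast Canton is at UTC−04:00.
18:15 UTC − 4h = 14:15 Yalast Canton.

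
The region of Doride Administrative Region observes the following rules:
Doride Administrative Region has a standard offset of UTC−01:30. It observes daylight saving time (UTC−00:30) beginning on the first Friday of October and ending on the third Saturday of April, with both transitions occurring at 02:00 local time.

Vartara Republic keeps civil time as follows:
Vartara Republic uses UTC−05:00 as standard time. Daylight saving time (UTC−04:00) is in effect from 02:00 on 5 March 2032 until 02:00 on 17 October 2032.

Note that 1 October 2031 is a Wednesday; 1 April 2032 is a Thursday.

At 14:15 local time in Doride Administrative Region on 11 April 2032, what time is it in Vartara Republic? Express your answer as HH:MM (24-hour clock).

1 October 2031 is a Wednesday, so the first Friday is October 3.
1 April 2032 is a Thursday, so the first Saturday is April 3 and the third is April 17.
Daylight saving runs 3 October 2031 – 17 April 2032; 11 April 2032 is inside that window, so Doride Administrative Region is at UTC−00:30.
14:15 Doride Administrative Region + 0h30m = 14:45 UTC.
At the standard offset (UTC−05:00), 14:45 UTC − 5h = 09:45 Vartara Republic standard time.
The standard-time date in Vartara Republic, 11 April 2032, falls between 5 March and 17 October, so daylight saving is in effect and Vartara Republic is at UTC−04:00.
14:45 UTC − 4h = 10:45 Vartara Republic.

10:45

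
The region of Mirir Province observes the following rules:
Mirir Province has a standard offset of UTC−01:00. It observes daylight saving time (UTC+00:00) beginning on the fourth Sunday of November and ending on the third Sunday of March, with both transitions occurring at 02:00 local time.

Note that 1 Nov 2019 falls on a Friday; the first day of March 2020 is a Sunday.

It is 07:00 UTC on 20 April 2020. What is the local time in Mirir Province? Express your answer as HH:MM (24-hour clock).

06:00

1 November 2019 is a Friday, so the first Sunday is November 3 and the fourth is November 24.
1 March 2020 is a Sunday, so the first Sunday is March 1 and the third is March 15.
At the standard offset (UTC−01:00), 07:00 UTC − 1h = 06:00 Mirir Province standard time.
Daylight saving runs 24 November 2019 – 15 March 2020; the standard-time date in Mirir Province, 20 April 2020, is outside that window, so Mirir Province is on standard time at UTC−01:00.
07:00 UTC − 1h = 06:00 local.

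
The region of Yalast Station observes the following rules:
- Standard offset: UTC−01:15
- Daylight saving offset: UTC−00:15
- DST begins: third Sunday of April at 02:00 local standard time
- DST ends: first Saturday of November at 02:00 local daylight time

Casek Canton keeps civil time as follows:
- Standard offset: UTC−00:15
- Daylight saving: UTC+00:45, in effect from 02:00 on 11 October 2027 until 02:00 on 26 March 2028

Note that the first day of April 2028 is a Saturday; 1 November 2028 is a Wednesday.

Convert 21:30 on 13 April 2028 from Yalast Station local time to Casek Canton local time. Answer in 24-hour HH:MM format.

22:30

1 April 2028 is a Saturday, so the first Sunday is April 2 and the third is April 16.
1 November 2028 is a Wednesday, so the first Saturday is November 4.
13 April 2028 is outside the daylight-saving period (16 April – 4 November), so Yalast Station is on standard time, UTC−01:15.
21:30 Yalast Station + 1h15m = 22:45 UTC.
At the standard offset (UTC−00:15), 22:45 UTC − 0h15m = 22:30 Casek Canton standard time.
The standard-time date in Casek Canton, 13 April 2028, is outside the daylight-saving period (11 October 2027 – 26 March 2028), so Casek Canton is on standard time, UTC−00:15.
22:45 UTC − 0h15m = 22:30 Casek Canton.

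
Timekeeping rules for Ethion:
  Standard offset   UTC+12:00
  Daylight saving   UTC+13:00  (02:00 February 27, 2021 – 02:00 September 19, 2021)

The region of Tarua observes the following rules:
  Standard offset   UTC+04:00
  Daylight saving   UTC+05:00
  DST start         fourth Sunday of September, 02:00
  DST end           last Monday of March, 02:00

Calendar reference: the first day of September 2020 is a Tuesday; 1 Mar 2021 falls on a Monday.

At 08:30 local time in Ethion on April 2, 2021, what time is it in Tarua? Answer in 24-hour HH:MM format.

April 2, 2021 lies within the daylight-saving period (27 February – 19 September), so Ethion is on daylight time, UTC+13:00.
08:30 Ethion − 13h = 19:30 UTC (rolling into the previous day, 1 April 2021).
1 September 2020 is a Tuesday, so the first Sunday is September 6 and the fourth is September 27.
1 March 2021 is a Monday, so Mondays fall on 1, 8, 15, 22, 29; the last is March 29.
At the standard offset (UTC+04:00), 19:30 UTC + 4h = 23:30 Tarua standard time.
Daylight saving runs 27 September 2020 – 29 March 2021; the standard-time date in Tarua, April 1, 2021, is outside that window, so Tarua is on standard time at UTC+04:00.
19:30 UTC + 4h = 23:30 Tarua.

23:30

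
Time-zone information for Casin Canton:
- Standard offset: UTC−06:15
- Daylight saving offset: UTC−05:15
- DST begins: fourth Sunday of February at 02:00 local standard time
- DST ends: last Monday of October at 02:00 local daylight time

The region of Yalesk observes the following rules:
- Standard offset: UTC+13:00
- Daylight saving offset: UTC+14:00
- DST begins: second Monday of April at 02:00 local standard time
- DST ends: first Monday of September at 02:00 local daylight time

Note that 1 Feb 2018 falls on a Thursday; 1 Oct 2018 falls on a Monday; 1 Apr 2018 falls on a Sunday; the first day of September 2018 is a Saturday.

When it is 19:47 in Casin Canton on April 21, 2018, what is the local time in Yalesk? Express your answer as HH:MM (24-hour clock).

1 February 2018 is a Thursday, so the first Sunday is February 4 and the fourth is February 25.
1 October 2018 is a Monday, so Mondays fall on 1, 8, 15, 22, 29; the last is October 29.
April 21, 2018 falls between 25 February and 29 October, so daylight saving is in effect and Casin Canton is at UTC−05:15.
19:47 Casin Canton + 5h15m = 01:02 UTC (rolling into the next day, 22 April 2018).
1 April 2018 is a Sunday, so the first Monday is April 2 and the second is April 9.
1 September 2018 is a Saturday, so the first Monday is September 3.
At the standard offset (UTC+13:00), 01:02 UTC + 13h = 14:02 Yalesk standard time.
The standard-time date in Yalesk, April 22, 2018, falls between 9 April and 3 September, so daylight saving is in effect and Yalesk is at UTC+14:00.
01:02 UTC + 14h = 15:02 Yalesk.

15:02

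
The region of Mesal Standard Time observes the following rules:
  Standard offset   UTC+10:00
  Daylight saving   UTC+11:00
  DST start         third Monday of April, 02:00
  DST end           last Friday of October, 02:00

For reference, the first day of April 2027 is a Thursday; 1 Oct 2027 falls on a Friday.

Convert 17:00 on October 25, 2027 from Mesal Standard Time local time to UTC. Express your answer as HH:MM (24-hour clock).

1 April 2027 is a Thursday, so the first Monday is April 5 and the third is April 19.
1 October 2027 is a Friday, so Fridays fall on 1, 8, 15, 22, 29; the last is October 29.
October 25, 2027 lies within the daylight-saving period (19 April – 29 October), so Mesal Standard Time is on daylight time, UTC+11:00.
17:00 local − 11h = 06:00 UTC.

06:00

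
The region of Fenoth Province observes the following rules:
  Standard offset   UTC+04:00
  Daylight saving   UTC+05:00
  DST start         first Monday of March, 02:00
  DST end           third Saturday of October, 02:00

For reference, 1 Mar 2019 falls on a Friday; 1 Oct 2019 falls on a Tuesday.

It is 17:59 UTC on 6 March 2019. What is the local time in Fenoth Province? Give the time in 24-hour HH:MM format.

1 March 2019 is a Friday, so the first Monday is March 4.
1 October 2019 is a Tuesday, so the first Saturday is October 5 and the third is October 19.
At the standard offset (UTC+04:00), 17:59 UTC + 4h = 21:59 Fenoth Province standard time.
The standard-time date in Fenoth Province, 6 March 2019, falls between 4 March and 19 October, so daylight saving is in effect and Fenoth Province is at UTC+05:00.
17:59 UTC + 5h = 22:59 local.

22:59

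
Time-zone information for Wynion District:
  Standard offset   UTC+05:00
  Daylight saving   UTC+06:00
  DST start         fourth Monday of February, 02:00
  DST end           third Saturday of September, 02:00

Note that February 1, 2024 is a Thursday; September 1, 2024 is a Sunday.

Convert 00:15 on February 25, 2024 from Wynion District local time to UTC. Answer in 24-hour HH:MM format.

19:15

1 February 2024 is a Thursday, so the first Monday is February 5 and the fourth is February 26.
1 September 2024 is a Sunday, so the first Saturday is September 7 and the third is September 21.
February 25, 2024 is outside the daylight-saving period (26 February – 21 September), so Wynion District is on standard time, UTC+05:00.
00:15 local − 5h = 19:15 UTC (rolling into the previous day, 24 February 2024).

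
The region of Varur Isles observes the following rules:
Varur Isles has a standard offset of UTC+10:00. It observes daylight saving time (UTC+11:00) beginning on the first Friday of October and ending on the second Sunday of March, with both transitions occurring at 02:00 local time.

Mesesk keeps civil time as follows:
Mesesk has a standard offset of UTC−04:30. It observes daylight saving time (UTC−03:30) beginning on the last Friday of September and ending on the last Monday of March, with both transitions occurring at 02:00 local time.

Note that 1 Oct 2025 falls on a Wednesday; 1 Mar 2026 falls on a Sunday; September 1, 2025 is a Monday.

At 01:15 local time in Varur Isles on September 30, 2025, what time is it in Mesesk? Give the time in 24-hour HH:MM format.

1 October 2025 is a Wednesday, so the first Friday is October 3.
1 March 2026 is a Sunday, so the first Sunday is March 1 and the second is March 8.
September 30, 2025 is outside the daylight-saving period (3 October 2025 – 8 March 2026), so Varur Isles is on standard time, UTC+10:00.
01:15 Varur Isles − 10h = 15:15 UTC (rolling into the previous day, 29 September 2025).
1 September 2025 is a Monday, so Fridays fall on 5, 12, 19, 26; the last is September 26.
1 March 2026 is a Sunday, so Mondays fall on 2, 9, 16, 23, 30; the last is March 30.
At the standard offset (UTC−04:30), 15:15 UTC − 4h30m = 10:45 Mesesk standard time.
Daylight saving runs 26 September 2025 – 30 March 2026; the standard-time date in Mesesk, September 29, 2025, is inside that window, so Mesesk is at UTC−03:30.
15:15 UTC − 3h30m = 11:45 Mesesk.

11:45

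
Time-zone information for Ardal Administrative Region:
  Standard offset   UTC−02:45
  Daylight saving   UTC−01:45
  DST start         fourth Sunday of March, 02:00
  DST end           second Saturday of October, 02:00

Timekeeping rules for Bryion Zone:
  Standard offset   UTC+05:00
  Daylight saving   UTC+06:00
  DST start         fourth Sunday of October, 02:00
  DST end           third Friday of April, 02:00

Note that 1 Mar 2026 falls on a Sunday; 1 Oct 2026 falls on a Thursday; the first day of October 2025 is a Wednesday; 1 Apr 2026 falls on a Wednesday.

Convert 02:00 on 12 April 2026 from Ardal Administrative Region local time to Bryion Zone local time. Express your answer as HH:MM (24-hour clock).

09:45

1 March 2026 is a Sunday, so the first Sunday is March 1 and the fourth is March 22.
1 October 2026 is a Thursday, so the first Saturday is October 3 and the second is October 10.
12 April 2026 lies within the daylight-saving period (22 March – 10 October), so Ardal Administrative Region is on daylight time, UTC−01:45.
02:00 Ardal Administrative Region + 1h45m = 03:45 UTC.
1 October 2025 is a Wednesday, so the first Sunday is October 5 and the fourth is October 26.
1 April 2026 is a Wednesday, so the first Friday is April 3 and the third is April 17.
At the standard offset (UTC+05:00), 03:45 UTC + 5h = 08:45 Bryion Zone standard time.
The standard-time date in Bryion Zone, 12 April 2026, lies within the daylight-saving period (26 October 2025 – 17 April 2026), so Bryion Zone is on daylight time, UTC+06:00.
03:45 UTC + 6h = 09:45 Bryion Zone.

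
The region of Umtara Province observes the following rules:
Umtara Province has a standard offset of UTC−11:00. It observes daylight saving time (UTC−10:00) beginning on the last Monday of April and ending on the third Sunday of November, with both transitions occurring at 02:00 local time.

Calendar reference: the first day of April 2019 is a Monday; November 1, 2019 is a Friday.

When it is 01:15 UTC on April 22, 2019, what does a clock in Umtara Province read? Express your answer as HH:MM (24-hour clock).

1 April 2019 is a Monday, so Mondays fall on 1, 8, 15, 22, 29; the last is April 29.
1 November 2019 is a Friday, so the first Sunday is November 3 and the third is November 17.
At the standard offset (UTC−11:00), 01:15 UTC − 11h = 14:15 Umtara Province standard time (rolling into the previous day, 21 April 2019).
The standard-time date in Umtara Province, April 21, 2019, does not fall between 29 April and 17 November, so daylight saving is not in effect and Umtara Province is at UTC−11:00.
01:15 UTC − 11h = 14:15 local (rolling into the previous day, 21 April 2019).

14:15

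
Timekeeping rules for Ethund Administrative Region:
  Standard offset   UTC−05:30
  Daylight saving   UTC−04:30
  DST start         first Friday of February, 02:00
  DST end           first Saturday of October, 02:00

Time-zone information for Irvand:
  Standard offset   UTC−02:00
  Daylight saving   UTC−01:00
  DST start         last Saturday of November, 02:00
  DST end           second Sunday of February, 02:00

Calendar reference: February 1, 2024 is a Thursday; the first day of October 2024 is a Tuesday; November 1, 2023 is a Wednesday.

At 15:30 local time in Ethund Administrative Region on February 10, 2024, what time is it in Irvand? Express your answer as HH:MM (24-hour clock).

19:00

1 February 2024 is a Thursday, so the first Friday is February 2.
1 October 2024 is a Tuesday, so the first Saturday is October 5.
February 10, 2024 lies within the daylight-saving period (2 February – 5 October), so Ethund Administrative Region is on daylight time, UTC−04:30.
15:30 Ethund Administrative Region + 4h30m = 20:00 UTC.
1 November 2023 is a Wednesday, so Saturdays fall on 4, 11, 18, 25; the last is November 25.
1 February 2024 is a Thursday, so the first Sunday is February 4 and the second is February 11.
At the standard offset (UTC−02:00), 20:00 UTC − 2h = 18:00 Irvand standard time.
The standard-time date in Irvand, February 10, 2024, falls between 25 November 2023 and 11 February 2024, so daylight saving is in effect and Irvand is at UTC−01:00.
20:00 UTC − 1h = 19:00 Irvand.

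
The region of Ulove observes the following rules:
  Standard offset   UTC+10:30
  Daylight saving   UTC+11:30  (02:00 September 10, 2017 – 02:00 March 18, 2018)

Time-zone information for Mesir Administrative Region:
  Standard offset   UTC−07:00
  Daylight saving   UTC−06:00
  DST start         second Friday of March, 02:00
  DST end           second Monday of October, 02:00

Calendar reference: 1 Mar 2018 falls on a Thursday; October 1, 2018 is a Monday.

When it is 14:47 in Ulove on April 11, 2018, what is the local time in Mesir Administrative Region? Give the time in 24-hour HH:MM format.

22:17

April 11, 2018 does not fall between 10 September 2017 and 18 March 2018, so daylight saving is not in effect and Ulove is at UTC+10:30.
14:47 Ulove − 10h30m = 04:17 UTC.
1 March 2018 is a Thursday, so the first Friday is March 2 and the second is March 9.
1 October 2018 is a Monday, so the first Monday is October 1 and the second is October 8.
At the standard offset (UTC−07:00), 04:17 UTC − 7h = 21:17 Mesir Administrative Region standard time (rolling into the previous day, 10 April 2018).
The standard-time date in Mesir Administrative Region, April 10, 2018, lies within the daylight-saving period (9 March – 8 October), so Mesir Administrative Region is on daylight time, UTC−06:00.
04:17 UTC − 6h = 22:17 Mesir Administrative Region (rolling into the previous day, 10 April 2018).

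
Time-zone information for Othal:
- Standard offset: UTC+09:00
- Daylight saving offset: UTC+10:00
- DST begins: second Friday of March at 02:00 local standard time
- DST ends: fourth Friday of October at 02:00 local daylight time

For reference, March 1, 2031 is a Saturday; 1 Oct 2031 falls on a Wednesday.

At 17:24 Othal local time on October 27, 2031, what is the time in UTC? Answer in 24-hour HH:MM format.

1 March 2031 is a Saturday, so the first Friday is March 7 and the second is March 14.
1 October 2031 is a Wednesday, so the first Friday is October 3 and the fourth is October 24.
October 27, 2031 is outside the daylight-saving period (14 March – 24 October), so Othal is on standard time, UTC+09:00.
17:24 local − 9h = 08:24 UTC.

08:24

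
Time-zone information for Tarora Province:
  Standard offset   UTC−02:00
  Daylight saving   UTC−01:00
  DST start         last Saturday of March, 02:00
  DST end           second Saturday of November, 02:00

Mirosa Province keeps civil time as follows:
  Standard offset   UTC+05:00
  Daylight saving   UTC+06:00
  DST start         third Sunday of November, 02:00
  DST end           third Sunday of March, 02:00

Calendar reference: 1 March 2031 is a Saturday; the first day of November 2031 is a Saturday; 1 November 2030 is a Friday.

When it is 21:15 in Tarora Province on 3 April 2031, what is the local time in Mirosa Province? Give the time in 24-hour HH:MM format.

1 March 2031 is a Saturday, so Saturdays fall on 1, 8, 15, 22, 29; the last is March 29.
1 November 2031 is a Saturday, so the first Saturday is November 1 and the second is November 8.
3 April 2031 lies within the daylight-saving period (29 March – 8 November), so Tarora Province is on daylight time, UTC−01:00.
21:15 Tarora Province + 1h = 22:15 UTC.
1 November 2030 is a Friday, so the first Sunday is November 3 and the third is November 17.
1 March 2031 is a Saturday, so the first Sunday is March 2 and the third is March 16.
At the standard offset (UTC+05:00), 22:15 UTC + 5h = 03:15 Mirosa Province standard time (rolling into the next day, 4 April 2031).
The standard-time date in Mirosa Province, 4 April 2031, does not fall between 17 November 2030 and 16 March 2031, so daylight saving is not in effect and Mirosa Province is at UTC+05:00.
22:15 UTC + 5h = 03:15 Mirosa Province (rolling into the next day, 4 April 2031).

03:15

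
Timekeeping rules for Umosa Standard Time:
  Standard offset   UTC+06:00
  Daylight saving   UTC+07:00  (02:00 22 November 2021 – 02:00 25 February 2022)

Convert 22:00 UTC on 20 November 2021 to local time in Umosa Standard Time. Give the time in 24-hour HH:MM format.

04:00

At the standard offset (UTC+06:00), 22:00 UTC + 6h = 04:00 Umosa Standard Time standard time (rolling into the next day, 21 November 2021).
The standard-time date in Umosa Standard Time, 21 November 2021, does not fall between 22 November 2021 and 25 February 2022, so daylight saving is not in effect and Umosa Standard Time is at UTC+06:00.
22:00 UTC + 6h = 04:00 local (rolling into the next day, 21 November 2021).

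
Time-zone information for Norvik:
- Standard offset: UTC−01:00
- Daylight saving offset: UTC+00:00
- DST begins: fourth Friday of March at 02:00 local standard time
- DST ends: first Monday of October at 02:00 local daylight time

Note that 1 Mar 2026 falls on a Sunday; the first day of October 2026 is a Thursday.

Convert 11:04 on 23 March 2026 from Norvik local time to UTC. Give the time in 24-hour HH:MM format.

1 March 2026 is a Sunday, so the first Friday is March 6 and the fourth is March 27.
1 October 2026 is a Thursday, so the first Monday is October 5.
23 March 2026 does not fall between 27 March and 5 October, so daylight saving is not in effect and Norvik is at UTC−01:00.
11:04 local + 1h = 12:04 UTC.

12:04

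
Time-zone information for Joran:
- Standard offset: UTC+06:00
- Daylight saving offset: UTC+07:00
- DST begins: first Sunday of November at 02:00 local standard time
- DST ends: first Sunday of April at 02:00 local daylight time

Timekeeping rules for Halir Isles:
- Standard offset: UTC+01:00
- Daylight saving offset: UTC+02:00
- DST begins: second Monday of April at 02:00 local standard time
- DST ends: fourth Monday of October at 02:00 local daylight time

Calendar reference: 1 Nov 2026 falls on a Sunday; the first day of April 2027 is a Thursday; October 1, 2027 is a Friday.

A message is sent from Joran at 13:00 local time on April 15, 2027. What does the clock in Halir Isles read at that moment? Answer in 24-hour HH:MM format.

09:00

1 November 2026 is a Sunday, so the first Sunday is November 1.
1 April 2027 is a Thursday, so the first Sunday is April 4.
April 15, 2027 is outside the daylight-saving period (1 November 2026 – 4 April 2027), so Joran is on standard time, UTC+06:00.
13:00 Joran − 6h = 07:00 UTC.
1 April 2027 is a Thursday, so the first Monday is April 5 and the second is April 12.
1 October 2027 is a Friday, so the first Monday is October 4 and the fourth is October 25.
At the standard offset (UTC+01:00), 07:00 UTC + 1h = 08:00 Halir Isles standard time.
The standard-time date in Halir Isles, April 15, 2027, lies within the daylight-saving period (12 April – 25 October), so Halir Isles is on daylight time, UTC+02:00.
07:00 UTC + 2h = 09:00 Halir Isles.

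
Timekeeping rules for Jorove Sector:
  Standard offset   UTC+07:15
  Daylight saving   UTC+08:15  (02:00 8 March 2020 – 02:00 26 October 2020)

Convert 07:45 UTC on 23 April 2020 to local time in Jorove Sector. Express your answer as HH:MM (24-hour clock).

At the standard offset (UTC+07:15), 07:45 UTC + 7h15m = 15:00 Jorove Sector standard time.
The standard-time date in Jorove Sector, 23 April 2020, lies within the daylight-saving period (8 March – 26 October), so Jorove Sector is on daylight time, UTC+08:15.
07:45 UTC + 8h15m = 16:00 local.

16:00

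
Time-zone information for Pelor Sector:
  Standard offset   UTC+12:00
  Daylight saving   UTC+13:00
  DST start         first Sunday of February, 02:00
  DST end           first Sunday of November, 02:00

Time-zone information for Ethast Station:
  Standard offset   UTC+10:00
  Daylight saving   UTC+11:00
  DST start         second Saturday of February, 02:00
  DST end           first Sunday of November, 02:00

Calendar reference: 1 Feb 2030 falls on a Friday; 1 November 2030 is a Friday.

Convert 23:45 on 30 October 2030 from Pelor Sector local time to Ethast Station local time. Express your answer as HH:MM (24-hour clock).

1 February 2030 is a Friday, so the first Sunday is February 3.
1 November 2030 is a Friday, so the first Sunday is November 3.
Daylight saving runs 3 February – 3 November; 30 October 2030 is inside that window, so Pelor Sector is at UTC+13:00.
23:45 Pelor Sector − 13h = 10:45 UTC.
1 February 2030 is a Friday, so the first Saturday is February 2 and the second is February 9.
1 November 2030 is a Friday, so the first Sunday is November 3.
At the standard offset (UTC+10:00), 10:45 UTC + 10h = 20:45 Ethast Station standard time.
The standard-time date in Ethast Station, 30 October 2030, falls between 9 February and 3 November, so daylight saving is in effect and Ethast Station is at UTC+11:00.
10:45 UTC + 11h = 21:45 Ethast Station.

21:45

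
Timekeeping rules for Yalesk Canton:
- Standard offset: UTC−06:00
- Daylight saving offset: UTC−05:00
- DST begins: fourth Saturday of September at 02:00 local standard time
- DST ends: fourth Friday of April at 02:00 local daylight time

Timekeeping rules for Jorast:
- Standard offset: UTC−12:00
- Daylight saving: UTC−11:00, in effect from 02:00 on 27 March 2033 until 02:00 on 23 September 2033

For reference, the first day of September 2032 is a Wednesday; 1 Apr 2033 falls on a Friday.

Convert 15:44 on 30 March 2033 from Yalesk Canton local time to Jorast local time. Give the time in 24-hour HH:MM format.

1 September 2032 is a Wednesday, so the first Saturday is September 4 and the fourth is September 25.
1 April 2033 is a Friday, so the first Friday is April 1 and the fourth is April 22.
Daylight saving runs 25 September 2032 – 22 April 2033; 30 March 2033 is inside that window, so Yalesk Canton is at UTC−05:00.
15:44 Yalesk Canton + 5h = 20:44 UTC.
At the standard offset (UTC−12:00), 20:44 UTC − 12h = 08:44 Jorast standard time.
Daylight saving runs 27 March – 23 September; the standard-time date in Jorast, 30 March 2033, is inside that window, so Jorast is at UTC−11:00.
20:44 UTC − 11h = 09:44 Jorast.

09:44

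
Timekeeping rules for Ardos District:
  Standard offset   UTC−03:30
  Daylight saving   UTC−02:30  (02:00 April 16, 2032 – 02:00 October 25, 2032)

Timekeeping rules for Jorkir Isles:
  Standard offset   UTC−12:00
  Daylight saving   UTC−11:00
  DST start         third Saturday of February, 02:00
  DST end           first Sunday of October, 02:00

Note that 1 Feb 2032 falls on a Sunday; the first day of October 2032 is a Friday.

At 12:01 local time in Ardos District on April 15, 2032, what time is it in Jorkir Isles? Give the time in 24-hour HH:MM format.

Daylight saving runs 16 April – 25 October; April 15, 2032 is outside that window, so Ardos District is on standard time at UTC−03:30.
12:01 Ardos District + 3h30m = 15:31 UTC.
1 February 2032 is a Sunday, so the first Saturday is February 7 and the third is February 21.
1 October 2032 is a Friday, so the first Sunday is October 3.
At the standard offset (UTC−12:00), 15:31 UTC − 12h = 03:31 Jorkir Isles standard time.
The standard-time date in Jorkir Isles, April 15, 2032, lies within the daylight-saving period (21 February – 3 October), so Jorkir Isles is on daylight time, UTC−11:00.
15:31 UTC − 11h = 04:31 Jorkir Isles.

04:31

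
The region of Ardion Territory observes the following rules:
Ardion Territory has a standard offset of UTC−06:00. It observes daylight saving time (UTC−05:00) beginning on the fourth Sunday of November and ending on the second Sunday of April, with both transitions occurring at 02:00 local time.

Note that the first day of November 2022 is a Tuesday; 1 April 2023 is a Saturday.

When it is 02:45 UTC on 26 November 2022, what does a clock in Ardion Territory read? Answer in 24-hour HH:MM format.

20:45

1 November 2022 is a Tuesday, so the first Sunday is November 6 and the fourth is November 27.
1 April 2023 is a Saturday, so the first Sunday is April 2 and the second is April 9.
At the standard offset (UTC−06:00), 02:45 UTC − 6h = 20:45 Ardion Territory standard time (rolling into the previous day, 25 November 2022).
The standard-time date in Ardion Territory, 25 November 2022, does not fall between 27 November 2022 and 9 April 2023, so daylight saving is not in effect and Ardion Territory is at UTC−06:00.
02:45 UTC − 6h = 20:45 local (rolling into the previous day, 25 November 2022).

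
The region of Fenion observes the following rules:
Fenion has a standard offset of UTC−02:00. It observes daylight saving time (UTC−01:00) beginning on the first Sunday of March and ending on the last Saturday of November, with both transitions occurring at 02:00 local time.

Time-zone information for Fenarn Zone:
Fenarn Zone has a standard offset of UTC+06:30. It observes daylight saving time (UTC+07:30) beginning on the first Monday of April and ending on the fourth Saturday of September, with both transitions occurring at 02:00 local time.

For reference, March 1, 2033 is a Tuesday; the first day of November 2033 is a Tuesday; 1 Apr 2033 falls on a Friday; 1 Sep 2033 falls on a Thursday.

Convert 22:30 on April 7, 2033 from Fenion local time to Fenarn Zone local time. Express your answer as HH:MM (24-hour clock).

1 March 2033 is a Tuesday, so the first Sunday is March 6.
1 November 2033 is a Tuesday, so Saturdays fall on 5, 12, 19, 26; the last is November 26.
April 7, 2033 lies within the daylight-saving period (6 March – 26 November), so Fenion is on daylight time, UTC−01:00.
22:30 Fenion + 1h = 23:30 UTC.
1 April 2033 is a Friday, so the first Monday is April 4.
1 September 2033 is a Thursday, so the first Saturday is September 3 and the fourth is September 24.
At the standard offset (UTC+06:30), 23:30 UTC + 6h30m = 06:00 Fenarn Zone standard time (rolling into the next day, 8 April 2033).
Daylight saving runs 4 April – 24 September; the standard-time date in Fenarn Zone, April 8, 2033, is inside that window, so Fenarn Zone is at UTC+07:30.
23:30 UTC + 7h30m = 07:00 Fenarn Zone (rolling into the next day, 8 April 2033).

07:00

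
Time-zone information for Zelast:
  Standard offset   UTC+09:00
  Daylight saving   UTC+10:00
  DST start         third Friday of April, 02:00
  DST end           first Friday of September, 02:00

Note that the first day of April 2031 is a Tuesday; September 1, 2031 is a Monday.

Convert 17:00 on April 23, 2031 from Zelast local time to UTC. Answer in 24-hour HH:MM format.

07:00

1 April 2031 is a Tuesday, so the first Friday is April 4 and the third is April 18.
1 September 2031 is a Monday, so the first Friday is September 5.
April 23, 2031 falls between 18 April and 5 September, so daylight saving is in effect and Zelast is at UTC+10:00.
17:00 local − 10h = 07:00 UTC.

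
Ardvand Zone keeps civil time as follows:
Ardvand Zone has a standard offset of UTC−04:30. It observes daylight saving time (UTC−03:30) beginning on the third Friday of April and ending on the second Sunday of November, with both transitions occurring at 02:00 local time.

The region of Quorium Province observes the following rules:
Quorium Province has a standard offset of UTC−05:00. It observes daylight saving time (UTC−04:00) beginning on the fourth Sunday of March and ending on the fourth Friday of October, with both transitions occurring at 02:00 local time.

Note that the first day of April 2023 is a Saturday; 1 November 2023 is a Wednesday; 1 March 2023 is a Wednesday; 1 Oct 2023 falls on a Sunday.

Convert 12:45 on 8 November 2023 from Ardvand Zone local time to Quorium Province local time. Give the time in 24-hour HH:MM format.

11:15

1 April 2023 is a Saturday, so the first Friday is April 7 and the third is April 21.
1 November 2023 is a Wednesday, so the first Sunday is November 5 and the second is November 12.
8 November 2023 falls between 21 April and 12 November, so daylight saving is in effect and Ardvand Zone is at UTC−03:30.
12:45 Ardvand Zone + 3h30m = 16:15 UTC.
1 March 2023 is a Wednesday, so the first Sunday is March 5 and the fourth is March 26.
1 October 2023 is a Sunday, so the first Friday is October 6 and the fourth is October 27.
At the standard offset (UTC−05:00), 16:15 UTC − 5h = 11:15 Quorium Province standard time.
The standard-time date in Quorium Province, 8 November 2023, does not fall between 26 March and 27 October, so daylight saving is not in effect and Quorium Province is at UTC−05:00.
16:15 UTC − 5h = 11:15 Quorium Province.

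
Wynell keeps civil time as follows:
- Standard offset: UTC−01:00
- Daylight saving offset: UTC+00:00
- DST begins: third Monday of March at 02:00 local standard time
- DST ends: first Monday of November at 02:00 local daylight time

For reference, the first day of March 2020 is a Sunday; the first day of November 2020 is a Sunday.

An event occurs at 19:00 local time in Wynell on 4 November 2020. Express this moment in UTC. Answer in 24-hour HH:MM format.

1 March 2020 is a Sunday, so the first Monday is March 2 and the third is March 16.
1 November 2020 is a Sunday, so the first Monday is November 2.
4 November 2020 is outside the daylight-saving period (16 March – 2 November), so Wynell is on standard time, UTC−01:00.
19:00 local + 1h = 20:00 UTC.

20:00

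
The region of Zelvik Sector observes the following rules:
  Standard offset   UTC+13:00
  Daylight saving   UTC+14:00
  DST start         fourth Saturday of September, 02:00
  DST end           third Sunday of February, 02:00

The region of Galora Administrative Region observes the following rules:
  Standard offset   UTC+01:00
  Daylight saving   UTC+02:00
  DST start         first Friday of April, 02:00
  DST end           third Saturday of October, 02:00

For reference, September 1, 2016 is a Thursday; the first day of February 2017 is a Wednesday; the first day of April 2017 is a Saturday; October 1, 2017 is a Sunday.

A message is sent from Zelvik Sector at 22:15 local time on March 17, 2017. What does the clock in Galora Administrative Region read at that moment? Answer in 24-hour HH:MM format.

10:15

1 September 2016 is a Thursday, so the first Saturday is September 3 and the fourth is September 24.
1 February 2017 is a Wednesday, so the first Sunday is February 5 and the third is February 19.
Daylight saving runs 24 September 2016 – 19 February 2017; March 17, 2017 is outside that window, so Zelvik Sector is on standard time at UTC+13:00.
22:15 Zelvik Sector − 13h = 09:15 UTC.
1 April 2017 is a Saturday, so the first Friday is April 7.
1 October 2017 is a Sunday, so the first Saturday is October 7 and the third is October 21.
At the standard offset (UTC+01:00), 09:15 UTC + 1h = 10:15 Galora Administrative Region standard time.
Daylight saving runs 7 April – 21 October; the standard-time date in Galora Administrative Region, March 17, 2017, is outside that window, so Galora Administrative Region is on standard time at UTC+01:00.
09:15 UTC + 1h = 10:15 Galora Administrative Region.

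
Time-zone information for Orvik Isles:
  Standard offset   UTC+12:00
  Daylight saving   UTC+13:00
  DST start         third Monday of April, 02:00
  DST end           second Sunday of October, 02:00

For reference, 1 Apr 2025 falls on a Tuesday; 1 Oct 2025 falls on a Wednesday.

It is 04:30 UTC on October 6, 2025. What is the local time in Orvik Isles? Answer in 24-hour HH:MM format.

1 April 2025 is a Tuesday, so the first Monday is April 7 and the third is April 21.
1 October 2025 is a Wednesday, so the first Sunday is October 5 and the second is October 12.
At the standard offset (UTC+12:00), 04:30 UTC + 12h = 16:30 Orvik Isles standard time.
The standard-time date in Orvik Isles, October 6, 2025, falls between 21 April and 12 October, so daylight saving is in effect and Orvik Isles is at UTC+13:00.
04:30 UTC + 13h = 17:30 local.

17:30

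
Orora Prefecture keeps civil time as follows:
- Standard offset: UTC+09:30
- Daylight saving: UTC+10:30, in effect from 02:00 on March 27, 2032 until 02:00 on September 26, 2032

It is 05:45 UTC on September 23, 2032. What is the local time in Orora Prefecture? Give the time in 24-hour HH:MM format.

At the standard offset (UTC+09:30), 05:45 UTC + 9h30m = 15:15 Orora Prefecture standard time.
The standard-time date in Orora Prefecture, September 23, 2032, lies within the daylight-saving period (27 March – 26 September), so Orora Prefecture is on daylight time, UTC+10:30.
05:45 UTC + 10h30m = 16:15 local.

16:15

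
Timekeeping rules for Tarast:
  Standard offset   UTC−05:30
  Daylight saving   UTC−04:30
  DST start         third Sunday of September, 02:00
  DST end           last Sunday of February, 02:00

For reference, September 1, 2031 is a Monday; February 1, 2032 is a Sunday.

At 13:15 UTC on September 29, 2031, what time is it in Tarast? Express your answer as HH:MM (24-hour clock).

08:45

1 September 2031 is a Monday, so the first Sunday is September 7 and the third is September 21.
1 February 2032 is a Sunday, so Sundays fall on 1, 8, 15, 22, 29; the last is February 29.
At the standard offset (UTC−05:30), 13:15 UTC − 5h30m = 07:45 Tarast standard time.
Daylight saving runs 21 September 2031 – 29 February 2032; the standard-time date in Tarast, September 29, 2031, is inside that window, so Tarast is at UTC−04:30.
13:15 UTC − 4h30m = 08:45 local.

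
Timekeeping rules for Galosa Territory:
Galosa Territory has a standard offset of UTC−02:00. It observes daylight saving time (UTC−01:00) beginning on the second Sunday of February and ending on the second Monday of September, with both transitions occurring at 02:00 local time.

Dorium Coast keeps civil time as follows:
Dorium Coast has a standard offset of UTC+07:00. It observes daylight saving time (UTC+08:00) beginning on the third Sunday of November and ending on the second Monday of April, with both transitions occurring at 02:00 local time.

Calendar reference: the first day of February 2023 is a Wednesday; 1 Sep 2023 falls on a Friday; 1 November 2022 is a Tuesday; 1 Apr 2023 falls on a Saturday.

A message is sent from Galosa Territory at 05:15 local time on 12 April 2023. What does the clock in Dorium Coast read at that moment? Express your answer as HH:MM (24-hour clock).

13:15

1 February 2023 is a Wednesday, so the first Sunday is February 5 and the second is February 12.
1 September 2023 is a Friday, so the first Monday is September 4 and the second is September 11.
Daylight saving runs 12 February – 11 September; 12 April 2023 is inside that window, so Galosa Territory is at UTC−01:00.
05:15 Galosa Territory + 1h = 06:15 UTC.
1 November 2022 is a Tuesday, so the first Sunday is November 6 and the third is November 20.
1 April 2023 is a Saturday, so the first Monday is April 3 and the second is April 10.
At the standard offset (UTC+07:00), 06:15 UTC + 7h = 13:15 Dorium Coast standard time.
The standard-time date in Dorium Coast, 12 April 2023, is outside the daylight-saving period (20 November 2022 – 10 April 2023), so Dorium Coast is on standard time, UTC+07:00.
06:15 UTC + 7h = 13:15 Dorium Coast.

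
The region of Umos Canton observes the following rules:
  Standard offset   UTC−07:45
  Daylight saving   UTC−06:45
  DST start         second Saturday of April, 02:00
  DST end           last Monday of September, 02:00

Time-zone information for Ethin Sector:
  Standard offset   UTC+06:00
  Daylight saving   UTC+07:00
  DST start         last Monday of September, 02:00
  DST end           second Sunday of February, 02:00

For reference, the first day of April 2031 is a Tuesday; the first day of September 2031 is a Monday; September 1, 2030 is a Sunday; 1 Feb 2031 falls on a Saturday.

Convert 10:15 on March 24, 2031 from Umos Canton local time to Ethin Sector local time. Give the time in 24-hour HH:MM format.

1 April 2031 is a Tuesday, so the first Saturday is April 5 and the second is April 12.
1 September 2031 is a Monday, so Mondays fall on 1, 8, 15, 22, 29; the last is September 29.
Daylight saving runs 12 April – 29 September; March 24, 2031 is outside that window, so Umos Canton is on standard time at UTC−07:45.
10:15 Umos Canton + 7h45m = 18:00 UTC.
1 September 2030 is a Sunday, so Mondays fall on 2, 9, 16, 23, 30; the last is September 30.
1 February 2031 is a Saturday, so the first Sunday is February 2 and the second is February 9.
At the standard offset (UTC+06:00), 18:00 UTC + 6h = 00:00 Ethin Sector standard time (rolling into the next day, 25 March 2031).
The standard-time date in Ethin Sector, March 25, 2031, is outside the daylight-saving period (30 September 2030 – 9 February 2031), so Ethin Sector is on standard time, UTC+06:00.
18:00 UTC + 6h = 00:00 Ethin Sector (rolling into the next day, 25 March 2031).

00:00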